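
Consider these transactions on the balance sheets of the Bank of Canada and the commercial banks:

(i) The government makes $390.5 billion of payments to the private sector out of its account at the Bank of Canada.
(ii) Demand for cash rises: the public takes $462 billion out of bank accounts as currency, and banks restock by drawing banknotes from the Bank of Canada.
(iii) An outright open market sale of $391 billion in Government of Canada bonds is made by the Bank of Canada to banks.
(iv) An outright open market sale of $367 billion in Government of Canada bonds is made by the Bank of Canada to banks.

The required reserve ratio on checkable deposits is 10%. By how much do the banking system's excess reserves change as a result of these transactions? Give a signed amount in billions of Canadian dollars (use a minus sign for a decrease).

Government spending $390.5 billion: reserves +$390.5B, deposits +$390.5B.
Currency withdrawal $462 billion: reserves −$462B, deposits −$462B.
OMO sale (to banks) $391 billion: reserves −$391B, deposits 0.
OMO sale (to banks) $367 billion: reserves −$367B, deposits 0.
Totals: Δreserves = −$829.5B, Δdeposits = −$71.5B.
Δrequired reserves = 10% × −$71.5B = −$7.15B.
Δexcess reserves = Δreserves − Δrequired = −$829.5B − (−$7.15B) = -$822.35 billion.

-$822.35 billion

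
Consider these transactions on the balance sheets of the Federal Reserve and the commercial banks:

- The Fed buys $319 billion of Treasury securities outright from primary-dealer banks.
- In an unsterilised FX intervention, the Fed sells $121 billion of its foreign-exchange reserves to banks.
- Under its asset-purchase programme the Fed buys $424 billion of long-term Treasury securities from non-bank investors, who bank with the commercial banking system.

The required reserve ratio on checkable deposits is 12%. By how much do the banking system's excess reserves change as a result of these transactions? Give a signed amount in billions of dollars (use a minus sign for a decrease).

+$571.12 billion

OMO purchase (from banks) $319 billion: reserves +$319B, deposits 0.
FX sale $121 billion: reserves −$121B, deposits 0.
Asset purchase (from non-banks) $424 billion: reserves +$424B, deposits +$424B.
Totals: Δreserves = +$622B, Δdeposits = +$424B.
Δrequired reserves = 12% × +$424B = +$50.88B.
Δexcess reserves = Δreserves − Δrequired = +$622B − (+$50.88B) = +$571.12 billion.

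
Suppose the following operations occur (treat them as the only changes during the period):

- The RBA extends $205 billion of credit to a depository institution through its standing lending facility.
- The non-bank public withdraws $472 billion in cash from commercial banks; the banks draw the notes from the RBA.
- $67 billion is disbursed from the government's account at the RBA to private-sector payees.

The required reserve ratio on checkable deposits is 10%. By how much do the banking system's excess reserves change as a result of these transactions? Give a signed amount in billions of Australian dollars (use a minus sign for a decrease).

Discount-window loan $205 billion: reserves +$205B, deposits 0.
Currency withdrawal $472 billion: reserves −$472B, deposits −$472B.
Government spending $67 billion: reserves +$67B, deposits +$67B.
Totals: Δreserves = −$200B, Δdeposits = −$405B.
Δrequired reserves = 10% × −$405B = −$40.5B.
Δexcess reserves = Δreserves − Δrequired = −$200B − (−$40.5B) = -$159.5 billion.

-$159.5 billion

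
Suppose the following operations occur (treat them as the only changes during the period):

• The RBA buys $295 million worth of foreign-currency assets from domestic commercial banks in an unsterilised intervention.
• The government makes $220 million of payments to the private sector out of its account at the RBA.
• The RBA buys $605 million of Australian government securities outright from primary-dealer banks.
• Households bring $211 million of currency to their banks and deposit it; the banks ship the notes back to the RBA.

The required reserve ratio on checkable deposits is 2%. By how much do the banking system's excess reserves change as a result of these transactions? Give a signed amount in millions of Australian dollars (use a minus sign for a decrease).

+$1322.38 million

FX purchase $295 million: reserves +$295M, deposits 0.
Government spending $220 million: reserves +$220M, deposits +$220M.
OMO purchase (from banks) $605 million: reserves +$605M, deposits 0.
Currency deposit $211 million: reserves +$211M, deposits +$211M.
Totals: Δreserves = +$1331M, Δdeposits = +$431M.
Δrequired reserves = 2% × +$431M = +$8.62M.
Δexcess reserves = Δreserves − Δrequired = +$1331M − (+$8.62M) = +$1322.38 million.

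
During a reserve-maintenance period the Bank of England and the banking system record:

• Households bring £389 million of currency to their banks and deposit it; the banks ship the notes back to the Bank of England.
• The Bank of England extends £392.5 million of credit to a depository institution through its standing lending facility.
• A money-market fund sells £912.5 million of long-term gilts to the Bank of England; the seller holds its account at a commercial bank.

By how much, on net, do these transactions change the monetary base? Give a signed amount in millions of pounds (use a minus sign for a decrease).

+£1305 million

Bank of England balance sheet:
  Assets:      Securities +£912.5M, Loans to banks +£392.5M
  Liabilities: Bank reserves +£1694M, Currency in circulation −£389M
Commercial banking system:
  Assets:      Reserves at CB +£1694M
  Liabilities: Checkable deposits +£1301.5M, Borrowings from CB +£392.5M
Monetary base = currency + reserves: −£389M + (+£1694M) = +£1305 million.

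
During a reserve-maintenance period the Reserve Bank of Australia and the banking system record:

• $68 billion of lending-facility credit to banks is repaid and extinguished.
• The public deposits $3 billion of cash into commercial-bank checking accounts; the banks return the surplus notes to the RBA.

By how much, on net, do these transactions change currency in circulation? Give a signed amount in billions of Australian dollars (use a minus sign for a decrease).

RBA balance sheet:
  Assets:      Loans to banks −$68B
  Liabilities: Bank reserves −$65B, Currency in circulation −$3B
So the change in currency in circulation is -$3 billion.

-$3 billion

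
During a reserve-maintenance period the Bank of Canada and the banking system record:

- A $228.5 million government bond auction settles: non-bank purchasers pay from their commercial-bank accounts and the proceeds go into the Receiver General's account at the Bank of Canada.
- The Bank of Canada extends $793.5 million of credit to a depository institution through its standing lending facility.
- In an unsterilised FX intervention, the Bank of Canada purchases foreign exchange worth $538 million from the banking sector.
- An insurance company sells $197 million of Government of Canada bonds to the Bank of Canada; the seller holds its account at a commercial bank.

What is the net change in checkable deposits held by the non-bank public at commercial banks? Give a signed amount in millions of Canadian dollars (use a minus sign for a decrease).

Bank of Canada balance sheet:
  Assets:      Securities +$197M, Loans to banks +$793.5M, Foreign assets +$538M
  Liabilities: Bank reserves +$1300M, Government deposits +$228.5M
Commercial banking system:
  Assets:      Reserves at CB +$1300M, Foreign assets −$538M
  Liabilities: Checkable deposits −$31.5M, Borrowings from CB +$793.5M
So the change in checkable deposits held by the non-bank public at commercial banks is -$31.5 million.

-$31.5 million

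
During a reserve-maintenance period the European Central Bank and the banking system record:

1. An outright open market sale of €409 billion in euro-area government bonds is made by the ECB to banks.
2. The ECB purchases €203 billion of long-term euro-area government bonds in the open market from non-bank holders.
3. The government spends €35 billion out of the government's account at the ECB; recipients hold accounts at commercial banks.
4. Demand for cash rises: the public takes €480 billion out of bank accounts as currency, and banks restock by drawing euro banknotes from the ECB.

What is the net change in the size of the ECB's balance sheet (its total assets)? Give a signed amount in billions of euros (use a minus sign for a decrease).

-€206 billion

OMO sale (to banks) €409 billion: an ECB asset is shed → −€409B.
Asset purchase (from non-banks) €203 billion: an ECB asset is acquired → +€203B.
Government spending €35 billion: only the composition of liabilities changes → 0.
Currency withdrawal €480 billion: only the composition of liabilities changes → 0.
Net: −409 + 203 + 0 + 0 = -€206 billion.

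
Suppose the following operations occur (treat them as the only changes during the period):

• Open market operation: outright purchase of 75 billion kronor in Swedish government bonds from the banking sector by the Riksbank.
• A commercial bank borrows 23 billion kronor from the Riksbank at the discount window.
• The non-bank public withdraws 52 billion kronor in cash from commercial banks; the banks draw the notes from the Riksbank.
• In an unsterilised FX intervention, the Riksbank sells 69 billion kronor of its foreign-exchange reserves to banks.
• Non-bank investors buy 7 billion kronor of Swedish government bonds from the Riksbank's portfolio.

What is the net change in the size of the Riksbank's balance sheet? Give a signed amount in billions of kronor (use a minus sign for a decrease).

+22 billion

OMO purchase (from banks) 75 billion kronor: a Riksbank asset is acquired → +75B.
Discount-window loan 23 billion kronor: a Riksbank asset is acquired → +23B.
Currency withdrawal 52 billion kronor: only the composition of liabilities changes → 0.
FX sale 69 billion kronor: a Riksbank asset is shed → −69B.
Asset sale (to non-banks) 7 billion kronor: a Riksbank asset is shed → −7B.
Net: 75 + 23 + 0 − 69 − 7 = +22 billion.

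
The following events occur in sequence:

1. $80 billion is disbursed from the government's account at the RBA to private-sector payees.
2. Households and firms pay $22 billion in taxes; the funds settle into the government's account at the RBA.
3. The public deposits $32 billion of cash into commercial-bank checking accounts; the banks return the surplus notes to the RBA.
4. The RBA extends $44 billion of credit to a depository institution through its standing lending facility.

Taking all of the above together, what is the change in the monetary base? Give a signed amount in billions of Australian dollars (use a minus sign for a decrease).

RBA balance sheet:
  Assets:      Loans to banks +$44B
  Liabilities: Bank reserves +$134B, Currency in circulation −$32B, Government deposits −$58B
Commercial banking system:
  Assets:      Reserves at CB +$134B
  Liabilities: Checkable deposits +$90B, Borrowings from CB +$44B
Monetary base = currency + reserves: −$32B + (+$134B) = +$102 billion.

+$102 billion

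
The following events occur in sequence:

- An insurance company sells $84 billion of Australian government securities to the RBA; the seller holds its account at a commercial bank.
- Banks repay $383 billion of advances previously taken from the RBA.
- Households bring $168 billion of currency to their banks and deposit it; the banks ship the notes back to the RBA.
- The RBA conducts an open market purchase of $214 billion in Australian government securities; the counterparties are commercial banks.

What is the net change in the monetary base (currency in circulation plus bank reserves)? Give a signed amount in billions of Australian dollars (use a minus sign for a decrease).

-$85 billion

RBA balance sheet:
  Assets:      Securities +$298B, Loans to banks −$383B
  Liabilities: Bank reserves +$83B, Currency in circulation −$168B
Commercial banking system:
  Assets:      Reserves at CB +$83B, Securities −$214B
  Liabilities: Checkable deposits +$252B, Borrowings from CB −$383B
Monetary base = currency + reserves: −$168B + (+$83B) = -$85 billion.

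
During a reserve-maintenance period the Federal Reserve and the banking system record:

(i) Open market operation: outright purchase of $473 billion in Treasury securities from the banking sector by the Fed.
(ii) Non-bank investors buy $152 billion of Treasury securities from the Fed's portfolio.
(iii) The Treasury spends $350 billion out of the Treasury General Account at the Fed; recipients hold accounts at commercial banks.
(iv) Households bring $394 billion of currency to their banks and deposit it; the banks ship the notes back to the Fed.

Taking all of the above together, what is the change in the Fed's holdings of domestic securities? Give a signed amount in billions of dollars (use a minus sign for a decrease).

Fed balance sheet:
  Assets:      Securities +$321B
  Liabilities: Bank reserves +$1065B, Currency in circulation −$394B, Government deposits −$350B
So the change in the Fed's holdings of domestic securities is +$321 billion.

+$321 billion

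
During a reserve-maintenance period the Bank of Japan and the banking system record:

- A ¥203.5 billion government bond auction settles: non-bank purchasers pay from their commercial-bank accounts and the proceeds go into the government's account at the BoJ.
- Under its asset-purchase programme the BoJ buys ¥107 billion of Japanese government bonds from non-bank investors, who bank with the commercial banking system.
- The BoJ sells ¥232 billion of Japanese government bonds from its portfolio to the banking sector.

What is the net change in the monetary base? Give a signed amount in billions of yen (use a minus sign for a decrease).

-¥328.5 billion

BoJ balance sheet:
  Assets:      Securities −¥125B
  Liabilities: Bank reserves −¥328.5B, Government deposits +¥203.5B
Monetary base = currency + reserves: 0 + (−¥328.5B) = -¥328.5 billion.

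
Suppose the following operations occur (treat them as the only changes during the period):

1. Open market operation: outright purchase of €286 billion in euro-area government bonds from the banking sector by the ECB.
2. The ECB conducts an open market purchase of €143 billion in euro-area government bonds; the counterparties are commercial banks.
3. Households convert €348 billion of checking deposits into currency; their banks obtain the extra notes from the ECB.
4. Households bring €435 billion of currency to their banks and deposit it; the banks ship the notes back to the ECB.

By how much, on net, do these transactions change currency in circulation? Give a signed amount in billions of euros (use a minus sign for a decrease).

-€87 billion

ECB balance sheet:
  Assets:      Securities +€429B
  Liabilities: Bank reserves +€516B, Currency in circulation −€87B
So the change in currency in circulation is -€87 billion.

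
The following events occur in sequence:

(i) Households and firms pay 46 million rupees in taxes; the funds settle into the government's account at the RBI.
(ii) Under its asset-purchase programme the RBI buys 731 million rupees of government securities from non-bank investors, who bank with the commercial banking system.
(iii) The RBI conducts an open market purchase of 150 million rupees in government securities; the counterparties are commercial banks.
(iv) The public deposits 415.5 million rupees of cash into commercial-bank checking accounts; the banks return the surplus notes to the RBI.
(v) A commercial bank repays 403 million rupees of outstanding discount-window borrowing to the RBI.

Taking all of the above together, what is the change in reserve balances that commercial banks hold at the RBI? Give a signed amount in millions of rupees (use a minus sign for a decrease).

+847.5 million

Government account inflow 46 million rupees: funds move from bank reserves into the government account → −46M.
Asset purchase (from non-banks) 731 million rupees: the RBI pays by crediting reserve accounts → +731M.
OMO purchase (from banks) 150 million rupees: the RBI pays by crediting reserve accounts → +150M.
Currency deposit 415.5 million rupees: returned notes are swapped for reserve credit → +415.5M.
Discount-window repayment 403 million rupees: repayment is debited from reserves → −403M.
Net: −46 + 731 + 150 + 415.5 − 403 = +847.5 million.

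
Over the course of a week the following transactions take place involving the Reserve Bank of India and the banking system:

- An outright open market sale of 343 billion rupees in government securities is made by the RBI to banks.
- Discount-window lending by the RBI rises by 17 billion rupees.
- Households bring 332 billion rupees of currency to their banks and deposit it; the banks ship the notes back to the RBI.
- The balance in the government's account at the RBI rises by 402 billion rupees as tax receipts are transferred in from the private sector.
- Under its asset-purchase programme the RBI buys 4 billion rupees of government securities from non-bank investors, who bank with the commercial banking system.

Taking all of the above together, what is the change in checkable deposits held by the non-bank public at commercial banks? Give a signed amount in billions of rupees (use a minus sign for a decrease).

OMO sale (to banks) 343 billion rupees: the counterparty is a bank, so public deposits are unchanged → 0.
Discount-window loan 17 billion rupees: the counterparty is a bank, so public deposits are unchanged → 0.
Currency deposit 332 billion rupees: non-bank counterparties' bank balances rise → +332B.
Government account inflow 402 billion rupees: non-bank counterparties' bank balances fall → −402B.
Asset purchase (from non-banks) 4 billion rupees: non-bank counterparties' bank balances rise → +4B.
Net: 0 + 0 + 332 − 402 + 4 = -66 billion.

-66 billion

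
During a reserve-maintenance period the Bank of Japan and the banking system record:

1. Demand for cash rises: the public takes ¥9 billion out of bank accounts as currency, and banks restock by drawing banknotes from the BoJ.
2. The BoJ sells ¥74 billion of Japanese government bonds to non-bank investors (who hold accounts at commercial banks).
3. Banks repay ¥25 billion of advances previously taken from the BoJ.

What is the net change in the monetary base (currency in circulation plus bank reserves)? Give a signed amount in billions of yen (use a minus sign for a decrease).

-¥99 billion

Currency withdrawal ¥9 billion: just a shift between currency and reserves — both are base money → 0.
Asset sale (to non-banks) ¥74 billion: BoJ balance sheet contracts → −¥74B.
Discount-window repayment ¥25 billion: BoJ balance sheet contracts → −¥25B.
Net: 0 − 74 − 25 = -¥99 billion.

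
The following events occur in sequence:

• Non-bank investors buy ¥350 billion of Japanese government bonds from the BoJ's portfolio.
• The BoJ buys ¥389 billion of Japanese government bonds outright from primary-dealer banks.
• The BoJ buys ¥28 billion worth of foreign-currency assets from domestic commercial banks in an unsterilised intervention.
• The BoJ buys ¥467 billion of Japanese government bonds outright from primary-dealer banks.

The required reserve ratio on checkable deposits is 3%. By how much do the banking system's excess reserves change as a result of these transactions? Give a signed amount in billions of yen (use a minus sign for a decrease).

+¥544.5 billion

Asset sale (to non-banks) ¥350 billion: reserves −¥350B, deposits −¥350B.
OMO purchase (from banks) ¥389 billion: reserves +¥389B, deposits 0.
FX purchase ¥28 billion: reserves +¥28B, deposits 0.
OMO purchase (from banks) ¥467 billion: reserves +¥467B, deposits 0.
Totals: Δreserves = +¥534B, Δdeposits = −¥350B.
Δrequired reserves = 3% × −¥350B = −¥10.5B.
Δexcess reserves = Δreserves − Δrequired = +¥534B − (−¥10.5B) = +¥544.5 billion.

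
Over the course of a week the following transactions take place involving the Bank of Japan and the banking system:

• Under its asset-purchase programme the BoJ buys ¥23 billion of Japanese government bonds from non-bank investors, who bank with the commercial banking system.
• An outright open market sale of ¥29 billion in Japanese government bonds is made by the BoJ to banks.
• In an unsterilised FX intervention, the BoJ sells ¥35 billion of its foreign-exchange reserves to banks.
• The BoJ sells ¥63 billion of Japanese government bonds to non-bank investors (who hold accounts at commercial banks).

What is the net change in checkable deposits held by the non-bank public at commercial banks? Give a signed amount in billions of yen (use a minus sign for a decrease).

-¥40 billion

Asset purchase (from non-banks) ¥23 billion: non-bank counterparties' bank balances rise → +¥23B.
OMO sale (to banks) ¥29 billion: the counterparty is a bank, so public deposits are unchanged → 0.
FX sale ¥35 billion: the counterparty is a bank, so public deposits are unchanged → 0.
Asset sale (to non-banks) ¥63 billion: non-bank counterparties' bank balances fall → −¥63B.
Net: 23 + 0 + 0 − 63 = -¥40 billion.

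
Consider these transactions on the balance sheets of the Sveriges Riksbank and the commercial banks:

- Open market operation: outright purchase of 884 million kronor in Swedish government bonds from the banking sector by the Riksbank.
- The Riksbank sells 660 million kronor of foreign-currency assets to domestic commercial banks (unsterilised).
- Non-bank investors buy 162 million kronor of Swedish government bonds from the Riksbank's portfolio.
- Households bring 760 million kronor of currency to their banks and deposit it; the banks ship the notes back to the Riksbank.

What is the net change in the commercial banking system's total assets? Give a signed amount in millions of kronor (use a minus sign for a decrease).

Riksbank balance sheet:
  Assets:      Securities +722M, Foreign assets −660M
  Liabilities: Bank reserves +822M, Currency in circulation −760M
Commercial banking system:
  Assets:      Reserves at CB +822M, Securities −884M, Foreign assets +660M
  Liabilities: Checkable deposits +598M
Change in total bank assets = +598 million.

+598 million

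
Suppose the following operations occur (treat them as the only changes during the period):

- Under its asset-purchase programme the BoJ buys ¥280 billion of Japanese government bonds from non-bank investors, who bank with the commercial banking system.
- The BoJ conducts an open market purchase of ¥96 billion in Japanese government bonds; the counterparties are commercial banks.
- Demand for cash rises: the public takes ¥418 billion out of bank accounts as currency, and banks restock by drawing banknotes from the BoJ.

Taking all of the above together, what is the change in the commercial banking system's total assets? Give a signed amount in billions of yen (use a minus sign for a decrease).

-¥138 billion

BoJ balance sheet:
  Assets:      Securities +¥376B
  Liabilities: Bank reserves −¥42B, Currency in circulation +¥418B
Commercial banking system:
  Assets:      Reserves at CB −¥42B, Securities −¥96B
  Liabilities: Checkable deposits −¥138B
Change in total bank assets = -¥138 billion.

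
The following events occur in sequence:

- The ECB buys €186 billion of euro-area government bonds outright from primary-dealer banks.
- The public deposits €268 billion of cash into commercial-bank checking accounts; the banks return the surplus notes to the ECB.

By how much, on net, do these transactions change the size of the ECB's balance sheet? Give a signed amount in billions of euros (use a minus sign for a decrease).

+€186 billion

OMO purchase (from banks) €186 billion: an ECB asset is acquired → +€186B.
Currency deposit €268 billion: only the composition of liabilities changes → 0.
Net: 186 + 0 = +€186 billion.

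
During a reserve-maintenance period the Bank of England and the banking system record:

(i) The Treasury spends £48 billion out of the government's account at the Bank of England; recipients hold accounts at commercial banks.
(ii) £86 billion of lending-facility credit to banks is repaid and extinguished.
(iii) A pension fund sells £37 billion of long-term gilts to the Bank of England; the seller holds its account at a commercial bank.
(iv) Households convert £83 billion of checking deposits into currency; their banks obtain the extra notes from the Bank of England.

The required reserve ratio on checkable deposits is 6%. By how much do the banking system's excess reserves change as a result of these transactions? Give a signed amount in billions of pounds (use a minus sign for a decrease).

-£84.12 billion

Government spending £48 billion: reserves +£48B, deposits +£48B.
Discount-window repayment £86 billion: reserves −£86B, deposits 0.
Asset purchase (from non-banks) £37 billion: reserves +£37B, deposits +£37B.
Currency withdrawal £83 billion: reserves −£83B, deposits −£83B.
Totals: Δreserves = −£84B, Δdeposits = +£2B.
Δrequired reserves = 6% × +£2B = +£0.12B.
Δexcess reserves = Δreserves − Δrequired = −£84B − (+£0.12B) = -£84.12 billion.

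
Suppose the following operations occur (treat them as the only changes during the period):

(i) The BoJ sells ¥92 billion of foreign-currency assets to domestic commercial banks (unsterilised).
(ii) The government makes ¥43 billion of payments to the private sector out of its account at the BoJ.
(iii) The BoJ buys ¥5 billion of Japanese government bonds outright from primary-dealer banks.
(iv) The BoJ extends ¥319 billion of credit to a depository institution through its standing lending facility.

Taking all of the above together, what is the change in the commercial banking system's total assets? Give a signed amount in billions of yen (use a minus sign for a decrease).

+¥362 billion

FX sale ¥92 billion: just an asset swap on bank balance sheets → 0.
Government spending ¥43 billion: bank balance sheets expand → +¥43B.
OMO purchase (from banks) ¥5 billion: just an asset swap on bank balance sheets → 0.
Discount-window loan ¥319 billion: bank balance sheets expand → +¥319B.
Net: 0 + 43 + 0 + 319 = +¥362 billion.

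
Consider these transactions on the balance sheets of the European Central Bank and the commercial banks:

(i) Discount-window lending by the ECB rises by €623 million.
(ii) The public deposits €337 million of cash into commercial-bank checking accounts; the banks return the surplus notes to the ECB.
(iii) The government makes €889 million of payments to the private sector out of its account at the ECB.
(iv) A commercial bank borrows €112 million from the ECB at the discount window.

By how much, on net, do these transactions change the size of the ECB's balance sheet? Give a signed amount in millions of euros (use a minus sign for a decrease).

+€735 million

ECB balance sheet:
  Assets:      Loans to banks +€735M
  Liabilities: Bank reserves +€1961M, Currency in circulation −€337M, Government deposits −€889M
Change in total ECB assets = +€735 million.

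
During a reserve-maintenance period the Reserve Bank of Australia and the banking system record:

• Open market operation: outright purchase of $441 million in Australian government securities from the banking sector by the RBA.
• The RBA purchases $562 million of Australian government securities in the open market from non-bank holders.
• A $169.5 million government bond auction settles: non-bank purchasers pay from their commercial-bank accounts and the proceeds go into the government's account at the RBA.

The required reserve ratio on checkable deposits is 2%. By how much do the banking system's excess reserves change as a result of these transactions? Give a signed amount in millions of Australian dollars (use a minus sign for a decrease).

+$825.65 million

OMO purchase (from banks) $441 million: reserves +$441M, deposits 0.
Asset purchase (from non-banks) $562 million: reserves +$562M, deposits +$562M.
Government account inflow $169.5 million: reserves −$169.5M, deposits −$169.5M.
Totals: Δreserves = +$833.5M, Δdeposits = +$392.5M.
Δrequired reserves = 2% × +$392.5M = +$7.85M.
Δexcess reserves = Δreserves − Δrequired = +$833.5M − (+$7.85M) = +$825.65 million.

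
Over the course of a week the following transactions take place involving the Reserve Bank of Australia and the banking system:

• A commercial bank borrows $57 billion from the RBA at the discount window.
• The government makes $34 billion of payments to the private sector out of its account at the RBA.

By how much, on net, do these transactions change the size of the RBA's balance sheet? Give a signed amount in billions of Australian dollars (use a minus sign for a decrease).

Discount-window loan $57 billion: an RBA asset is acquired → +$57B.
Government spending $34 billion: only the composition of liabilities changes → 0.
Net: 57 + 0 = +$57 billion.

+$57 billion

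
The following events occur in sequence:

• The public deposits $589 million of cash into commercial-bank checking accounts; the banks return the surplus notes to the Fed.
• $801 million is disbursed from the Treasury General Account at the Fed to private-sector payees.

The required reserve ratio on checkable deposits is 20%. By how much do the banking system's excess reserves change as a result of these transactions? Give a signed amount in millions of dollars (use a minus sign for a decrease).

Currency deposit $589 million: reserves +$589M, deposits +$589M.
Government spending $801 million: reserves +$801M, deposits +$801M.
Totals: Δreserves = +$1390M, Δdeposits = +$1390M.
Δrequired reserves = 20% × +$1390M = +$278M.
Δexcess reserves = Δreserves − Δrequired = +$1390M − (+$278M) = +$1112 million.

+$1112 million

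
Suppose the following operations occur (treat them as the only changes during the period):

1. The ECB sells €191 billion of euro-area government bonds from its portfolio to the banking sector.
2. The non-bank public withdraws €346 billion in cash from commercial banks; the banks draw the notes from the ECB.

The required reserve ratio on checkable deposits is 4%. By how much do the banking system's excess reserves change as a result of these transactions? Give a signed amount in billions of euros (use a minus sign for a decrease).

OMO sale (to banks) €191 billion: reserves −€191B, deposits 0.
Currency withdrawal €346 billion: reserves −€346B, deposits −€346B.
Totals: Δreserves = −€537B, Δdeposits = −€346B.
Δrequired reserves = 4% × −€346B = −€13.84B.
Δexcess reserves = Δreserves − Δrequired = −€537B − (−€13.84B) = -€523.16 billion.

-€523.16 billion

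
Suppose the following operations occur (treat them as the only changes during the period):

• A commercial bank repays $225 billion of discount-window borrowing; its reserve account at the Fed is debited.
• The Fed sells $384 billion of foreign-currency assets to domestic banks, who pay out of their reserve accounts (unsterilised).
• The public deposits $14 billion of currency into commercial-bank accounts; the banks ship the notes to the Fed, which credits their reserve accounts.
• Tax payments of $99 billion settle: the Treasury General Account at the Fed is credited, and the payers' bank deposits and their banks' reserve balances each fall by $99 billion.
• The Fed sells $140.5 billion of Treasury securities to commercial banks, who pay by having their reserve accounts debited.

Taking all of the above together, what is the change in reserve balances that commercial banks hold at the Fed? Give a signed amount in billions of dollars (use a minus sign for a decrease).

Discount-window repayment $225 billion: repayment is debited from reserves → −$225B.
FX sale $384 billion: the buying banks pay out of their reserve balances → −$384B.
Currency deposit $14 billion: returned notes are swapped for reserve credit → +$14B.
Government account inflow $99 billion: funds move from bank reserves into the government account → −$99B.
OMO sale (to banks) $140.5 billion: the buying banks pay out of their reserve balances → −$140.5B.
Net: −225 − 384 + 14 − 99 − 140.5 = -$834.5 billion.

-$834.5 billion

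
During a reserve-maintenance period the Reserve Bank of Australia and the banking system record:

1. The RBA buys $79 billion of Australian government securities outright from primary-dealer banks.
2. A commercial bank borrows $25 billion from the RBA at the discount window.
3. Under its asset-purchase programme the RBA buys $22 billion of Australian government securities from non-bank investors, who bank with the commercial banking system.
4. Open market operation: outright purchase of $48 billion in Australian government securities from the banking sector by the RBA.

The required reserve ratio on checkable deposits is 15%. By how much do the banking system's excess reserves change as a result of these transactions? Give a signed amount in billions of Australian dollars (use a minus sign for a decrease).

OMO purchase (from banks) $79 billion: reserves +$79B, deposits 0.
Discount-window loan $25 billion: reserves +$25B, deposits 0.
Asset purchase (from non-banks) $22 billion: reserves +$22B, deposits +$22B.
OMO purchase (from banks) $48 billion: reserves +$48B, deposits 0.
Totals: Δreserves = +$174B, Δdeposits = +$22B.
Δrequired reserves = 15% × +$22B = +$3.3B.
Δexcess reserves = Δreserves − Δrequired = +$174B − (+$3.3B) = +$170.7 billion.

+$170.7 billion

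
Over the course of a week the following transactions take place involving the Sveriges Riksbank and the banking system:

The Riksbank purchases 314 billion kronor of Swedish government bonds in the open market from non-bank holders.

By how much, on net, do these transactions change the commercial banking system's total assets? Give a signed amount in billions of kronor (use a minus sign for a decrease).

+314 billion

Asset purchase (from non-banks) 314 billion kronor: bank balance sheets expand → +314B.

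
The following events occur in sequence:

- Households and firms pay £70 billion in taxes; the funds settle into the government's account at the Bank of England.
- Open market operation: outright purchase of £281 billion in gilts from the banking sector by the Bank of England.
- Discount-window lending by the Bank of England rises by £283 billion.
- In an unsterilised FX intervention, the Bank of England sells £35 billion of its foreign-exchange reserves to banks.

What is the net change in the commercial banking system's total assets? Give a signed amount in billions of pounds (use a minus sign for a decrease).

+£213 billion

Bank of England balance sheet:
  Assets:      Securities +£281B, Loans to banks +£283B, Foreign assets −£35B
  Liabilities: Bank reserves +£459B, Government deposits +£70B
Commercial banking system:
  Assets:      Reserves at CB +£459B, Securities −£281B, Foreign assets +£35B
  Liabilities: Checkable deposits −£70B, Borrowings from CB +£283B
Change in total bank assets = +£213 billion.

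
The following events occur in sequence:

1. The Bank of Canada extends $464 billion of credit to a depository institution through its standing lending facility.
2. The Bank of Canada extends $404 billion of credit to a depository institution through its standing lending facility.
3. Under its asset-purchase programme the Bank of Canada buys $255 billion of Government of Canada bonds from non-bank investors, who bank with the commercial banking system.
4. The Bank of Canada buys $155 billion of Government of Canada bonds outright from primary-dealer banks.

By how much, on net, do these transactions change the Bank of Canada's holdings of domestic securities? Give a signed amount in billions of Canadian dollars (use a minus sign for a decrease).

+$410 billion

Bank of Canada balance sheet:
  Assets:      Securities +$410B, Loans to banks +$868B
  Liabilities: Bank reserves +$1278B
Commercial banking system:
  Assets:      Reserves at CB +$1278B, Securities −$155B
  Liabilities: Checkable deposits +$255B, Borrowings from CB +$868B
So the change in the Bank of Canada's holdings of domestic securities is +$410 billion.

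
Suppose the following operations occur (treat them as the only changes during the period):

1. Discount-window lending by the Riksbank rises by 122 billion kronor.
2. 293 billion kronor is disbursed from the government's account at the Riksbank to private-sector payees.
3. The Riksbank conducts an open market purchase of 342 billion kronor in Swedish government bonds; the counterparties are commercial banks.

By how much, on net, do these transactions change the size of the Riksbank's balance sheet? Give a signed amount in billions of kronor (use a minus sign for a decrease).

+464 billion

Riksbank balance sheet:
  Assets:      Securities +342B, Loans to banks +122B
  Liabilities: Bank reserves +757B, Government deposits −293B
Change in total Riksbank assets = +464 billion.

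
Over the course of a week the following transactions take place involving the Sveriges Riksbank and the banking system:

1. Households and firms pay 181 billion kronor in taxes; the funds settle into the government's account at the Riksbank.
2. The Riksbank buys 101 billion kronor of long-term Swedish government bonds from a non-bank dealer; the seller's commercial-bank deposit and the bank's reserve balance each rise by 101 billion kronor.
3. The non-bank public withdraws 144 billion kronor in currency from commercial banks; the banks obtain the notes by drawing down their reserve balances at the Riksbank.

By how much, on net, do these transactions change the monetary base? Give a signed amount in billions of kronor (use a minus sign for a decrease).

-80 billion

Government account inflow 181 billion kronor: reserves shift to a non-base liability → −181B.
Asset purchase (from non-banks) 101 billion kronor: Riksbank balance sheet expands → +101B.
Currency withdrawal 144 billion kronor: just a shift between currency and reserves — both are base money → 0.
Net: −181 + 101 + 0 = -80 billion.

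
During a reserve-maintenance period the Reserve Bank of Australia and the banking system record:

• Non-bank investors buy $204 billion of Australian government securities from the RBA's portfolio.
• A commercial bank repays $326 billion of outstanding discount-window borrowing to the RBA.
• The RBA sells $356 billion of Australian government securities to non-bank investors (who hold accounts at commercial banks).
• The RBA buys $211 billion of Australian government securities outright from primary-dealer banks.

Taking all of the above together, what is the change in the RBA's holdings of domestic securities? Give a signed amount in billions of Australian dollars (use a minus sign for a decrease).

-$349 billion

RBA balance sheet:
  Assets:      Securities −$349B, Loans to banks −$326B
  Liabilities: Bank reserves −$675B
So the change in the RBA's holdings of domestic securities is -$349 billion.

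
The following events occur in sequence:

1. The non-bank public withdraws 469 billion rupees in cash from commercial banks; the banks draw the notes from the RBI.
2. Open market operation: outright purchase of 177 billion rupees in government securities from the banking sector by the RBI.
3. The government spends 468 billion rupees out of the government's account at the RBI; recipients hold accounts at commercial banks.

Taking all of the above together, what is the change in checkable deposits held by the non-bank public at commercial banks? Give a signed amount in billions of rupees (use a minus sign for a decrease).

RBI balance sheet:
  Assets:      Securities +177B
  Liabilities: Bank reserves +176B, Currency in circulation +469B, Government deposits −468B
Commercial banking system:
  Assets:      Reserves at CB +176B, Securities −177B
  Liabilities: Checkable deposits −1B
So the change in checkable deposits held by the non-bank public at commercial banks is -1 billion.

-1 billion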